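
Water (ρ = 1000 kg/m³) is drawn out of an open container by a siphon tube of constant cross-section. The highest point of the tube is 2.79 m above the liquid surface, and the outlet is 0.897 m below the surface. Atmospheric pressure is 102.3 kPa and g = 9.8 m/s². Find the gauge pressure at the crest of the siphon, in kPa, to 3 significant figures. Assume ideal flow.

P_gauge ≈ -36.1 kPa

The outlet speed comes from Torricelli: v = √(2g·0.897) = 4.19 m/s.
Continuity keeps v the same throughout the tube; from surface to crest, P_atm + 0 = P_top + ½ρv² + ρg·h_top.
P_top = 102300 − ½·1000·4.19² − 1000·9.8·2.79 = 66200 Pa. So P_gauge = P_top − P_atm = -36100 Pa.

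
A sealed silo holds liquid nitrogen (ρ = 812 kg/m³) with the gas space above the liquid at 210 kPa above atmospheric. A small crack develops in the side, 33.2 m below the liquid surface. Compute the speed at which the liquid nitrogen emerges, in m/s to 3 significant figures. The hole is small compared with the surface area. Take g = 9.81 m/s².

Take point 1 at the surface (v₁ ≈ 0) and point 2 at the hole (at atmospheric pressure). Bernoulli: P₁ + ρg h = P_atm + ½ρv₂².
With P₁ − P_atm = 210000 Pa, v₂ = √(2gh + 2ΔP/ρ) = √(2·9.81·33.2 + 2·210000/812) = 34.2 m/s.

v = 34.2 m/s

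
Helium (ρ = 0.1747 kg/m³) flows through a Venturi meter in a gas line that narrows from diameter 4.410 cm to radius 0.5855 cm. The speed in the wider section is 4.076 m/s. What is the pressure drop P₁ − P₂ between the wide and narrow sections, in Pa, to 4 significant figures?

Mass conservation (A₁v₁ = A₂v₂) gives v₂ = 4.076 × 15.27/1.077 = 57.81 m/s.
Along the horizontal streamline, P + ½ρv² is constant.
P₁ − P₂ = ½·0.1747·(57.81² − 4.076²) = ½·0.1747·3325 = 290.5 Pa.

ΔP ≈ 290.5 Pa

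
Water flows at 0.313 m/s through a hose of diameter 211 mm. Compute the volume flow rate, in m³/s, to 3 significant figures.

Q = A·v = 0.0350 m² × 0.313 m/s = 0.0109 m³/s.

Q = 0.0109 m³/s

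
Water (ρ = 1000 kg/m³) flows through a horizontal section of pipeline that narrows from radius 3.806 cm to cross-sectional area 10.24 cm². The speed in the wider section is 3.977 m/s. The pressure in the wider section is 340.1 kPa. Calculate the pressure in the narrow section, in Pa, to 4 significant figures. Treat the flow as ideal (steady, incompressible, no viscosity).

The volume flow rate is constant, so v₂ = (A₁/A₂)v₁ = (45.51/10.24)·3.977 = 17.67 m/s.
Bernoulli (h₁ = h₂): P₁ − P₂ = ½ρ(v₂² − v₁²).
P₂ = P₁ − ½ρ(v₂² − v₁²) = 340100 − ½·1000·(17.67² − 3.977²) = 340100 − 148300 = 191800 Pa.

P₂ ≈ 191800 Pa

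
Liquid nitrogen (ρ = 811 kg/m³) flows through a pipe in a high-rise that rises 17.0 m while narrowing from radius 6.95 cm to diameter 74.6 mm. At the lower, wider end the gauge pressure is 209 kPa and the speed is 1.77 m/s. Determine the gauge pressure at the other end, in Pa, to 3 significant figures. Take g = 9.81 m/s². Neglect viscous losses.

P₂ ≈ 59700 Pa

Mass conservation (A₁v₁ = A₂v₂) gives v₂ = 1.77 × 152/43.7 = 6.15 m/s.
Energy conservation along the streamline gives P₂ = P₁ − ½ρ(v₂² − v₁²) − ρg(h₂ − h₁).
P₂ = 209000 + ½·811·(1.77² − 6.15²) − 811·9.81·(+17.0) = 209000 + (-14000) − (135000) = 59700 Pa.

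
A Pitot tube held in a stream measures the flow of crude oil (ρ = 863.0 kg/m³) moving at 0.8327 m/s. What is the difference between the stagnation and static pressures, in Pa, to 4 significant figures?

At the stagnation point the flow is brought to rest, so Bernoulli gives P_stag − P_static = ½ρv².
ΔP = ½·863.0·0.8327² = 299.2 Pa.

ΔP = 299.2 Pa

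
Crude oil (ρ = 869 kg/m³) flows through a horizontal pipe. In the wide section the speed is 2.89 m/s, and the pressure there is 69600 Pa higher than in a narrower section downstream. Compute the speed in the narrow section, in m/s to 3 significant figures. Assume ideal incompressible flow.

Along the level pipe P + ½ρv² is conserved, hence v₂² = v₁² + 2(P₁ − P₂)/ρ.
v₂ = √(2.89² + 2·69600/869) = √(8.35 + 160) = 13.0 m/s.

13.0 m/s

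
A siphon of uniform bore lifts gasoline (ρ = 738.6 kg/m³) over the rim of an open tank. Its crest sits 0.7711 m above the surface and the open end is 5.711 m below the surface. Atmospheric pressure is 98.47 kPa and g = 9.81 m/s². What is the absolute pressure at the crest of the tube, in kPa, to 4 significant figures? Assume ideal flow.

From the surface to the outlet (both open to atmosphere, surface at rest): v = √(2g·h_out) = √(2·9.81·5.711) = 10.59 m/s.
With constant cross-section the crest speed equals v; applying Bernoulli from the surface up to the crest, P_top = P_atm − ½ρv² − ρg·h_top.
P_top = 98470 − ½·738.6·10.59² − 738.6·9.81·0.7711 = 51500 Pa.

P_top ≈ 51.50 kPa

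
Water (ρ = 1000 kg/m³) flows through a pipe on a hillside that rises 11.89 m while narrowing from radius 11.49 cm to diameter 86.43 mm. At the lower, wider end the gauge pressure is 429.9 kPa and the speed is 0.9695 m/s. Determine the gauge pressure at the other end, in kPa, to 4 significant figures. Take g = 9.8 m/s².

P₂ ≈ 290.4 kPa

By continuity, v₂ = v₁·A₁/A₂ = 0.9695·(414.8/58.67) = 6.854 m/s.
Bernoulli: P₁ + ½ρv₁² + ρg h₁ = P₂ + ½ρv₂² + ρg h₂, so P₂ = P₁ + ½ρ(v₁² − v₂²) − ρg(h₂ − h₁).
P₂ = 429900 + ½·1000·(0.9695² − 6.854²) − 1000·9.8·(+11.89) = 429900 + (-23020) − (116500) = 290400 Pa.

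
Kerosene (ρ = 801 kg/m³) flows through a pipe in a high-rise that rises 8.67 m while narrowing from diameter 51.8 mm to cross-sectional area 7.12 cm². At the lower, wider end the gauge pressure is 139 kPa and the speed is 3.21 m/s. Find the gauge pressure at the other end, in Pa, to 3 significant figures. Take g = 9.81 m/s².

Mass conservation (A₁v₁ = A₂v₂) gives v₂ = 3.21 × 21.1/7.12 = 9.50 m/s.
Applying Bernoulli between the two ends and solving for P₂: P₂ = P₁ + ½ρ(v₁² − v₂²) − ρgΔh.
P₂ = 139000 + ½·801·(3.21² − 9.50²) − 801·9.81·(+8.67) = 139000 + (-32000) − (68100) = 38800 Pa.

P₂ ≈ 38800 Pa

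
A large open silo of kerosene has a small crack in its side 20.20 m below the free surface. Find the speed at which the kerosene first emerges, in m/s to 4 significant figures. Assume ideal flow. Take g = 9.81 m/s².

With the surface at rest and both surface and jet at atmospheric pressure, Bernoulli gives ρg h = ½ρv², so v = √(2gh) = √(2·9.81·20.20) = 19.91 m/s.

v ≈ 19.91 m/s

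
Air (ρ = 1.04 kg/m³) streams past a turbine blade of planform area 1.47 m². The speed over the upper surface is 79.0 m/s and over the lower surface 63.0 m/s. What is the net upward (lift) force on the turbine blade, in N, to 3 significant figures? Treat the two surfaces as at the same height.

F ≈ 1740 N

The faster flow above has the lower pressure; Bernoulli (same height) gives ΔP = ½ρ(v_up² − v_low²).
ΔP = ½·1.04·(79.0² − 63.0²) = 1180 Pa.
Lift = ΔP · A = 1180 × 1.47 = 1740 N.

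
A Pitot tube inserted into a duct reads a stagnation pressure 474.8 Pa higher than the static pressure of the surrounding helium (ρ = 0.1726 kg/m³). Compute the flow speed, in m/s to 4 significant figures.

At the stagnation point the flow is brought to rest, so Bernoulli gives P_stag − P_static = ½ρv².
v = √(2ΔP/ρ) = √(2·474.8/0.1726) = 74.17 m/s.

v = 74.17 m/s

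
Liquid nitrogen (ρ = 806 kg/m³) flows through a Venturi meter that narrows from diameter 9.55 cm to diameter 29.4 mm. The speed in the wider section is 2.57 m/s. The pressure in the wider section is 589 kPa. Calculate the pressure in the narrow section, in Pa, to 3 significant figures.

P₂ = 295000 Pa

Mass conservation (A₁v₁ = A₂v₂) gives v₂ = 2.57 × 71.6/6.79 = 27.1 m/s.
Bernoulli (h₁ = h₂): P₁ − P₂ = ½ρ(v₂² − v₁²).
P₂ = P₁ − ½ρ(v₂² − v₁²) = 589000 − ½·806·(27.1² − 2.57²) = 589000 − 294000 = 295000 Pa.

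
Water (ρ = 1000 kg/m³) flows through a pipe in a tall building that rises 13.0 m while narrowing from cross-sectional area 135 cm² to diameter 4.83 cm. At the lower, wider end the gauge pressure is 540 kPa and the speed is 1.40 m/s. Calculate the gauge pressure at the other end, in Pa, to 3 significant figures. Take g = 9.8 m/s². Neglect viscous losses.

By continuity, v₂ = v₁·A₁/A₂ = 1.40·(135/18.3) = 10.3 m/s.
Applying Bernoulli between the two ends and solving for P₂: P₂ = P₁ + ½ρ(v₁² − v₂²) − ρgΔh.
P₂ = 540000 + ½·1000·(1.40² − 10.3²) − 1000·9.8·(+13.0) = 540000 + (-52200) − (127000) = 360000 Pa.

P₂ ≈ 360000 Pa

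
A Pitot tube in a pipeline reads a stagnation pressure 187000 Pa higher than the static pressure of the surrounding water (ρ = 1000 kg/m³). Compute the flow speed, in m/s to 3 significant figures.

The dynamic pressure equals the rise in static pressure at the stagnation point: ΔP = ½ρv².
v = √(2ΔP/ρ) = √(2·187000/1000) = 19.3 m/s.

v ≈ 19.3 m/s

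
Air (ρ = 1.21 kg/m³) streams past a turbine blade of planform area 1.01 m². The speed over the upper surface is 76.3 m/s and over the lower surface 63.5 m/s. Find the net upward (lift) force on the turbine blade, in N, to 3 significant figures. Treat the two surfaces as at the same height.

With equal heights on the two surfaces, Bernoulli gives P_lower − P_upper = ½ρ(v_upper² − v_lower²).
ΔP = ½·1.21·(76.3² − 63.5²) = 1080 Pa.
Lift = ΔP · A = 1080 × 1.01 = 1090 N.

F ≈ 1090 N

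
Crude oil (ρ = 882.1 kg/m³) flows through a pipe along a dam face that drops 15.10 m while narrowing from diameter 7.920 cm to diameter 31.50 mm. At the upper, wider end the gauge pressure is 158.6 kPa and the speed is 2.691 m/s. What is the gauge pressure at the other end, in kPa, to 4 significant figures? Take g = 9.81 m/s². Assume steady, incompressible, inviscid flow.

P₂ ≈ 164.8 kPa

Mass conservation (A₁v₁ = A₂v₂) gives v₂ = 2.691 × 49.27/7.793 = 17.01 m/s.
Energy conservation along the streamline gives P₂ = P₁ − ½ρ(v₂² − v₁²) − ρg(h₂ − h₁).
P₂ = 158600 + ½·882.1·(2.691² − 17.01²) − 882.1·9.81·(−15.10) = 158600 + (-124400) − (-130700) = 164800 Pa.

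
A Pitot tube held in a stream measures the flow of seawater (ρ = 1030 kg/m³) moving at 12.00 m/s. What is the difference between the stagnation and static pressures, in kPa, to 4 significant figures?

Bernoulli between the free stream and the stagnation point: ½ρv² = P_stag − P_static.
ΔP = ½·1030·12.00² = 74160 Pa.

ΔP ≈ 74.16 kPa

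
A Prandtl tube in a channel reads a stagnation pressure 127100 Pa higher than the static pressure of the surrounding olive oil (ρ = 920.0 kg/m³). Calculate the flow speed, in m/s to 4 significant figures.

16.62 m/s

The dynamic pressure equals the rise in static pressure at the stagnation point: ΔP = ½ρv².
v = √(2ΔP/ρ) = √(2·127100/920.0) = 16.62 m/s.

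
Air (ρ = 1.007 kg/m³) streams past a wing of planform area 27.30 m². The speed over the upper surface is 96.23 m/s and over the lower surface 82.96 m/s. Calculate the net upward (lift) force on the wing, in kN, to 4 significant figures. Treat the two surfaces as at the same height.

F = 32.68 kN

With equal heights on the two surfaces, Bernoulli gives P_lower − P_upper = ½ρ(v_upper² − v_lower²).
ΔP = ½·1.007·(96.23² − 82.96²) = 1197 Pa.
Lift = ΔP · A = 1197 × 27.30 = 32680 N.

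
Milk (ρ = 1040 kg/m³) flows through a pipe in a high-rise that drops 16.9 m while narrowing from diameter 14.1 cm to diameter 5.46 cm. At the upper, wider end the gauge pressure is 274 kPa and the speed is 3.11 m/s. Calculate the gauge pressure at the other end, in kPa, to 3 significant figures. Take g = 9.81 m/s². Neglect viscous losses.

P₂ = 228 kPa

By continuity, v₂ = v₁·A₁/A₂ = 3.11·(156/23.4) = 20.7 m/s.
Applying Bernoulli between the two ends and solving for P₂: P₂ = P₁ + ½ρ(v₁² − v₂²) − ρgΔh.
P₂ = 274000 + ½·1040·(3.11² − 20.7²) − 1040·9.81·(−16.9) = 274000 + (-219000) − (-172000) = 228000 Pa.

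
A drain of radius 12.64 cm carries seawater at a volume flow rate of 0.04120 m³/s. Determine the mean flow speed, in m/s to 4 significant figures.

Q = 0.04120 m³/s = 0.04120 m³/s.
v = Q/A = 0.04120 / 0.05019 = 0.8208 m/s.

0.8208 m/s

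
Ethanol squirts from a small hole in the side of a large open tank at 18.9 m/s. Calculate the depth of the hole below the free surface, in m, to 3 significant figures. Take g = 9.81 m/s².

18.2 m

For a small hole in a large open tank, ½v² = gh, giving h = v²/(2g).
h = 18.9²/(2·9.81) = 357/19.62 = 18.2 m.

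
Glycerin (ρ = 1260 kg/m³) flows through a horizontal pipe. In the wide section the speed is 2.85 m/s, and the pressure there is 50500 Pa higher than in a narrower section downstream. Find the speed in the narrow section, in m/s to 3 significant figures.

v₂ ≈ 9.40 m/s

With h₁ = h₂, rearranging Bernoulli gives v₂ = √(v₁² + 2ΔP/ρ).
v₂ = √(2.85² + 2·50500/1260) = √(8.12 + 80.2) = 9.40 m/s.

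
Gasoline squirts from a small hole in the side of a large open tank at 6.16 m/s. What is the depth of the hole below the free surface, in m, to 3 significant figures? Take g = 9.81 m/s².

Torricelli: v = √(2gh), so h = v²/(2g).
h = 6.16²/(2·9.81) = 37.9/19.62 = 1.93 m.

h ≈ 1.93 m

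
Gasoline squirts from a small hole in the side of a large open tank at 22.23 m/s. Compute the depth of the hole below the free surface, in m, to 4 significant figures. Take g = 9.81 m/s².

Inverting v = √(2gh) gives h = v² / 2g.
h = 22.23²/(2·9.81) = 494.2/19.62 = 25.19 m.

h ≈ 25.19 m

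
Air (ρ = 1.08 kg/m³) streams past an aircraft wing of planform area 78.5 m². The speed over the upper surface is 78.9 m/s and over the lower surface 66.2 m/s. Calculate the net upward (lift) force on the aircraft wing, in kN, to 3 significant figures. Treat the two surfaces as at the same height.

F ≈ 78.1 kN

From P + ½ρv² = const at equal height, P_low − P_up = ½ρ(v_up² − v_low²).
ΔP = ½·1.08·(78.9² − 66.2²) = 995 Pa.
Lift = ΔP · A = 995 × 78.5 = 78100 N.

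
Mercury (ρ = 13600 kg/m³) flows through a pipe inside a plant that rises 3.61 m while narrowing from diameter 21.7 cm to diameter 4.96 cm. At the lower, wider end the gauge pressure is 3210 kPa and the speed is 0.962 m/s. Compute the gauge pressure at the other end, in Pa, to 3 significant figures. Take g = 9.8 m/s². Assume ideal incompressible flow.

430000 Pa

Mass conservation (A₁v₁ = A₂v₂) gives v₂ = 0.962 × 370/19.3 = 18.4 m/s.
Bernoulli: P₁ + ½ρv₁² + ρg h₁ = P₂ + ½ρv₂² + ρg h₂, so P₂ = P₁ + ½ρ(v₁² − v₂²) − ρg(h₂ − h₁).
P₂ = 3210000 + ½·13600·(0.962² − 18.4²) − 13600·9.8·(+3.61) = 3210000 + (-2300000) − (481000) = 430000 Pa.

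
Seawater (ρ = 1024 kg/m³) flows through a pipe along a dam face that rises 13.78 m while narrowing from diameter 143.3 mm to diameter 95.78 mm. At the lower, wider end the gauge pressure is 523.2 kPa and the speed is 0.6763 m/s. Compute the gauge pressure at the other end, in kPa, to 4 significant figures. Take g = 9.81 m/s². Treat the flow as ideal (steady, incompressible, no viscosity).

P₂ ≈ 383.8 kPa

Mass conservation (A₁v₁ = A₂v₂) gives v₂ = 0.6763 × 161.3/72.05 = 1.514 m/s.
Bernoulli: P₁ + ½ρv₁² + ρg h₁ = P₂ + ½ρv₂² + ρg h₂, so P₂ = P₁ + ½ρ(v₁² − v₂²) − ρg(h₂ − h₁).
P₂ = 523200 + ½·1024·(0.6763² − 1.514²) − 1024·9.81·(+13.78) = 523200 + (-939.2) − (138400) = 383800 Pa.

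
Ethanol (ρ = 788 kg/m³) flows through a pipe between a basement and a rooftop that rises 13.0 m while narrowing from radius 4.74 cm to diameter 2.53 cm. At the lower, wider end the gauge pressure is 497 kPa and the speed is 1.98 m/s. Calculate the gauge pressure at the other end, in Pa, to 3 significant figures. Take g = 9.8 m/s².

Continuity gives A₁v₁ = A₂v₂, so v₂ = (70.6 cm²)/(5.03 cm²) × 1.98 m/s = 27.8 m/s.
Applying Bernoulli between the two ends and solving for P₂: P₂ = P₁ + ½ρ(v₁² − v₂²) − ρgΔh.
P₂ = 497000 + ½·788·(1.98² − 27.8²) − 788·9.8·(+13.0) = 497000 + (-303000) − (100000) = 93700 Pa.

P₂ ≈ 93700 Pa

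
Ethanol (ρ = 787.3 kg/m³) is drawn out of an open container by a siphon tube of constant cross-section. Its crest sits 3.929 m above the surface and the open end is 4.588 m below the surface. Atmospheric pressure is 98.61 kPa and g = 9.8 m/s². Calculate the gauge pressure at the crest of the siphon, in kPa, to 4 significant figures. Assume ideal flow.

P_gauge ≈ -65.71 kPa

The outlet speed comes from Torricelli: v = √(2g·4.588) = 9.483 m/s.
The bore is uniform, so the speed at the crest is the same v. Bernoulli surface→crest: P_atm = P_top + ½ρv² + ρg·h_top.
P_top = 98610 − ½·787.3·9.483² − 787.3·9.8·3.929 = 32900 Pa. So P_gauge = P_top − P_atm = -65710 Pa.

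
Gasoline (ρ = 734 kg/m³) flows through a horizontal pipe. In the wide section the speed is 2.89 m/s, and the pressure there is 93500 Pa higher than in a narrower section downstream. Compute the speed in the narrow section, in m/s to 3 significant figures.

v₂ ≈ 16.2 m/s

Along the level pipe P + ½ρv² is conserved, hence v₂² = v₁² + 2(P₁ − P₂)/ρ.
v₂ = √(2.89² + 2·93500/734) = √(8.35 + 255) = 16.2 m/s.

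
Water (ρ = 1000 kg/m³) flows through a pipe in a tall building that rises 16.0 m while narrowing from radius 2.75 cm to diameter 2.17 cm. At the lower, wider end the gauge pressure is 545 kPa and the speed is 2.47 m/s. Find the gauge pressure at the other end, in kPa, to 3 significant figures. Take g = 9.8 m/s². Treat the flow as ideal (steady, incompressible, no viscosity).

P₂ ≈ 265 kPa

Continuity gives A₁v₁ = A₂v₂, so v₂ = (23.8 cm²)/(3.70 cm²) × 2.47 m/s = 15.9 m/s.
Bernoulli: P₁ + ½ρv₁² + ρg h₁ = P₂ + ½ρv₂² + ρg h₂, so P₂ = P₁ + ½ρ(v₁² − v₂²) − ρg(h₂ − h₁).
P₂ = 545000 + ½·1000·(2.47² − 15.9²) − 1000·9.8·(+16.0) = 545000 + (-123000) − (157000) = 265000 Pa.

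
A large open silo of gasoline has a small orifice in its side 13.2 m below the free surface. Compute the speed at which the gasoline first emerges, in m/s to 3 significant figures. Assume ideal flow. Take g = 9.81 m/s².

v ≈ 16.1 m/s

Bernoulli from surface to hole (P equal, v_surface ≈ 0): v = √(2gh) = √(2×9.81×13.2) = 16.1 m/s.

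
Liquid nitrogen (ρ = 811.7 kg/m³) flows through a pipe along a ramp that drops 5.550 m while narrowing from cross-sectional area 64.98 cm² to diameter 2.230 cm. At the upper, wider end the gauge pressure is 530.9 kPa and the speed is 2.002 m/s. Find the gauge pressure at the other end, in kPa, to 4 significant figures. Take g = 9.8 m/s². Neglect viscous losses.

The volume flow rate is constant, so v₂ = (A₁/A₂)v₁ = (64.98/3.906)·2.002 = 33.31 m/s.
Bernoulli: P₁ + ½ρv₁² + ρg h₁ = P₂ + ½ρv₂² + ρg h₂, so P₂ = P₁ + ½ρ(v₁² − v₂²) − ρg(h₂ − h₁).
P₂ = 530900 + ½·811.7·(2.002² − 33.31²) − 811.7·9.8·(−5.550) = 530900 + (-448600) − (-44150) = 126400 Pa.

126.4 kPa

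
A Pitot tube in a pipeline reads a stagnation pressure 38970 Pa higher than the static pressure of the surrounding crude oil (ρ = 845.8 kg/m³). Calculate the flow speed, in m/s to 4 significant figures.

v ≈ 9.599 m/s

The dynamic pressure equals the rise in static pressure at the stagnation point: ΔP = ½ρv².
v = √(2ΔP/ρ) = √(2·38970/845.8) = 9.599 m/s.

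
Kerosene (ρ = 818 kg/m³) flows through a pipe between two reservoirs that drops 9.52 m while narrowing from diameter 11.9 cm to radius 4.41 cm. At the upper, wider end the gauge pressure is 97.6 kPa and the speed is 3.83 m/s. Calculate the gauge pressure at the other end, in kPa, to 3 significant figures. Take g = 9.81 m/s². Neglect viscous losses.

160 kPa

By continuity, v₂ = v₁·A₁/A₂ = 3.83·(111/61.1) = 6.97 m/s.
Energy conservation along the streamline gives P₂ = P₁ − ½ρ(v₂² − v₁²) − ρg(h₂ − h₁).
P₂ = 97600 + ½·818·(3.83² − 6.97²) − 818·9.81·(−9.52) = 97600 + (-13900) − (-76400) = 160000 Pa.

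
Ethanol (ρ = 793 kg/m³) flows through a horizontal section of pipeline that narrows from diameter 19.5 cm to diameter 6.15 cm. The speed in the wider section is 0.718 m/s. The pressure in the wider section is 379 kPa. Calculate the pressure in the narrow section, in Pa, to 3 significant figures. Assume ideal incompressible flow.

359000 Pa

Continuity gives A₁v₁ = A₂v₂, so v₂ = (299 cm²)/(29.7 cm²) × 0.718 m/s = 7.22 m/s.
Along the horizontal streamline, P + ½ρv² is constant.
P₂ = P₁ − ½ρ(v₂² − v₁²) = 379000 − ½·793·(7.22² − 0.718²) = 379000 − 20500 = 359000 Pa.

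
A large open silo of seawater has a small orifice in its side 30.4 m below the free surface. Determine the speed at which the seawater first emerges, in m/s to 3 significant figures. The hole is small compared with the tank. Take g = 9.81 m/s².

24.4 m/s

With the surface at rest and both surface and jet at atmospheric pressure, Bernoulli gives ρg h = ½ρv², so v = √(2gh) = √(2·9.81·30.4) = 24.4 m/s.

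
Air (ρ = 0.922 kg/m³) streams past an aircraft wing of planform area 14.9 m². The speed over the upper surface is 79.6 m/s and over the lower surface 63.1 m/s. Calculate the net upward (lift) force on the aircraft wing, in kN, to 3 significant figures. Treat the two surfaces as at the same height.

With equal heights on the two surfaces, Bernoulli gives P_lower − P_upper = ½ρ(v_upper² − v_lower²).
ΔP = ½·0.922·(79.6² − 63.1²) = 1090 Pa.
Lift = ΔP · A = 1090 × 14.9 = 16200 N.

F ≈ 16.2 kN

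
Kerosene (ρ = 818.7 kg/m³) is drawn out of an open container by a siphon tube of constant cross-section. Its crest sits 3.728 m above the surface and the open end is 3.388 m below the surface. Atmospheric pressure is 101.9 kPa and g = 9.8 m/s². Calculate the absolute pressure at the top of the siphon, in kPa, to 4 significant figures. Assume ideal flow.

P_top ≈ 44.81 kPa

The outlet speed comes from Torricelli: v = √(2g·3.388) = 8.149 m/s.
With constant cross-section the crest speed equals v; applying Bernoulli from the surface up to the crest, P_top = P_atm − ½ρv² − ρg·h_top.
P_top = 101900 − ½·818.7·8.149² − 818.7·9.8·3.728 = 44810 Pa.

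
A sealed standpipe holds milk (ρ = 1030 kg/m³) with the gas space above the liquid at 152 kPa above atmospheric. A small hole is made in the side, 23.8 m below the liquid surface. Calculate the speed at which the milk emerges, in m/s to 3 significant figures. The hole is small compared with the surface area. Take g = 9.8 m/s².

Take point 1 at the surface (v₁ ≈ 0) and point 2 at the hole (at atmospheric pressure). Bernoulli: P₁ + ρg h = P_atm + ½ρv₂².
With P₁ − P_atm = 152000 Pa, v₂ = √(2gh + 2ΔP/ρ) = √(2·9.8·23.8 + 2·152000/1030) = 27.6 m/s.

v ≈ 27.6 m/s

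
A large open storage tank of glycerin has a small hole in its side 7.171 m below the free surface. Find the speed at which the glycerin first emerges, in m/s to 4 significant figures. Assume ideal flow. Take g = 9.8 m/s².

Bernoulli from surface to hole (P equal, v_surface ≈ 0): v = √(2gh) = √(2×9.8×7.171) = 11.86 m/s.

v = 11.86 m/s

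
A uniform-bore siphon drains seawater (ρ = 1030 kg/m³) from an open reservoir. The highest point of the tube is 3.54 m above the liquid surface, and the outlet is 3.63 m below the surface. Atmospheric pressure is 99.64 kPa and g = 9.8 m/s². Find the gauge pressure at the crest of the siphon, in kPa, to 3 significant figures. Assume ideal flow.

P_gauge ≈ -72.4 kPa

The outlet speed comes from Torricelli: v = √(2g·3.63) = 8.43 m/s.
The bore is uniform, so the speed at the crest is the same v. Bernoulli surface→crest: P_atm = P_top + ½ρv² + ρg·h_top.
P_top = 99640 − ½·1030·8.43² − 1030·9.8·3.54 = 27300 Pa. So P_gauge = P_top − P_atm = -72400 Pa.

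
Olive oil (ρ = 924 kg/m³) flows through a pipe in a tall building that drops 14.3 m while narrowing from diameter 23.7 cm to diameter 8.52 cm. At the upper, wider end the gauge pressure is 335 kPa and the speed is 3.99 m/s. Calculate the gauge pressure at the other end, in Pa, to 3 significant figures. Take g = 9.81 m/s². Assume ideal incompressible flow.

The volume flow rate is constant, so v₂ = (A₁/A₂)v₁ = (441/57.0)·3.99 = 30.9 m/s.
Bernoulli: P₁ + ½ρv₁² + ρg h₁ = P₂ + ½ρv₂² + ρg h₂, so P₂ = P₁ + ½ρ(v₁² − v₂²) − ρg(h₂ − h₁).
P₂ = 335000 + ½·924·(3.99² − 30.9²) − 924·9.81·(−14.3) = 335000 + (-433000) − (-130000) = 31600 Pa.

P₂ ≈ 31600 Pa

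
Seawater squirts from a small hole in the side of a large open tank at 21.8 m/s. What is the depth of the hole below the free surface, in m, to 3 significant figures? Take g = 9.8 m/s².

Inverting v = √(2gh) gives h = v² / 2g.
h = 21.8²/(2·9.8) = 475/19.60 = 24.2 m.

h ≈ 24.2 m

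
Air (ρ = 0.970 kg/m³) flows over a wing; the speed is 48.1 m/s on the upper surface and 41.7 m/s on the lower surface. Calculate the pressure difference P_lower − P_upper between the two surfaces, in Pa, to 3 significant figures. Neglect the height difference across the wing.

279 Pa

With negligible Δh, P + ½ρv² is constant, so P_low − P_up = ½ρ(v_up² − v_low²).
ΔP = ½·0.970·(48.1² − 41.7²) = 279 Pa.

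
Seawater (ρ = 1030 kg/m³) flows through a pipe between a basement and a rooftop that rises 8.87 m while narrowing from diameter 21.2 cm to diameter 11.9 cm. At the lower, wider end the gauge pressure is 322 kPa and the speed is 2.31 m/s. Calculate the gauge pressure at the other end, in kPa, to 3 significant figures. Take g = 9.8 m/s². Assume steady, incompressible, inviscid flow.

Continuity gives A₁v₁ = A₂v₂, so v₂ = (353 cm²)/(111 cm²) × 2.31 m/s = 7.33 m/s.
Bernoulli: P₁ + ½ρv₁² + ρg h₁ = P₂ + ½ρv₂² + ρg h₂, so P₂ = P₁ + ½ρ(v₁² − v₂²) − ρg(h₂ − h₁).
P₂ = 322000 + ½·1030·(2.31² − 7.33²) − 1030·9.8·(+8.87) = 322000 + (-24900) − (89500) = 208000 Pa.

P₂ ≈ 208 kPa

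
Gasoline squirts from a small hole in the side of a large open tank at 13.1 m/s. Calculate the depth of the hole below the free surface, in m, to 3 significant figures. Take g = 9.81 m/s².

h ≈ 8.75 m

Torricelli: v = √(2gh), so h = v²/(2g).
h = 13.1²/(2·9.81) = 172/19.62 = 8.75 m.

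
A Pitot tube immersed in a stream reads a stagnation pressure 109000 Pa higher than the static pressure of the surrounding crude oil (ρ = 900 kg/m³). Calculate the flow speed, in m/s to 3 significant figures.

v = 15.6 m/s

The dynamic pressure equals the rise in static pressure at the stagnation point: ΔP = ½ρv².
v = √(2ΔP/ρ) = √(2·109000/900) = 15.6 m/s.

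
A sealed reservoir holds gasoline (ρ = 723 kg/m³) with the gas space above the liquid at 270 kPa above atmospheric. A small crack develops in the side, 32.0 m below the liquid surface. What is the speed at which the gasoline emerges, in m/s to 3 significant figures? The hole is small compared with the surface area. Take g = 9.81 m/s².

v ≈ 37.1 m/s

Take point 1 at the surface (v₁ ≈ 0) and point 2 at the hole (at atmospheric pressure). Bernoulli: P₁ + ρg h = P_atm + ½ρv₂².
With P₁ − P_atm = 270000 Pa, v₂ = √(2gh + 2ΔP/ρ) = √(2·9.81·32.0 + 2·270000/723) = 37.1 m/s.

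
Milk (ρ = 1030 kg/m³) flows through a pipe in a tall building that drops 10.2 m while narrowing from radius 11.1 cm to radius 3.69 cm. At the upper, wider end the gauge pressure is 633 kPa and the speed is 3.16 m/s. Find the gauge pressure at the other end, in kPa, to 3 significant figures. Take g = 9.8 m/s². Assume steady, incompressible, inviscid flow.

P₂ ≈ 320 kPa

Continuity gives A₁v₁ = A₂v₂, so v₂ = (387 cm²)/(42.8 cm²) × 3.16 m/s = 28.6 m/s.
Applying Bernoulli between the two ends and solving for P₂: P₂ = P₁ + ½ρ(v₁² − v₂²) − ρgΔh.
P₂ = 633000 + ½·1030·(3.16² − 28.6²) − 1030·9.8·(−10.2) = 633000 + (-416000) − (-103000) = 320000 Pa.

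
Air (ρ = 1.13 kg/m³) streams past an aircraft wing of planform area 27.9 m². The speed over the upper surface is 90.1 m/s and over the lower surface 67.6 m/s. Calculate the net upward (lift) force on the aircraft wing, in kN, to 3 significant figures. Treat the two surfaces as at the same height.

F = 55.9 kN

The faster flow above has the lower pressure; Bernoulli (same height) gives ΔP = ½ρ(v_up² − v_low²).
ΔP = ½·1.13·(90.1² − 67.6²) = 2000 Pa.
Lift = ΔP · A = 2000 × 27.9 = 55900 N.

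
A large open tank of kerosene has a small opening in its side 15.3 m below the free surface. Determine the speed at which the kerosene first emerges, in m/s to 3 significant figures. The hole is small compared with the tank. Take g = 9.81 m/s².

v ≈ 17.3 m/s

The surface is effectively still and both ends are open, so ½v² = gh and v = √(2·9.81·15.3) = 17.3 m/s.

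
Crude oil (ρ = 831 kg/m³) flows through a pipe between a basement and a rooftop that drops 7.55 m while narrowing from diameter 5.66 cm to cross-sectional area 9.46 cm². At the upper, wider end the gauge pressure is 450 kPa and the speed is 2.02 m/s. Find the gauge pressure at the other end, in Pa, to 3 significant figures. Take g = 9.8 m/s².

Mass conservation (A₁v₁ = A₂v₂) gives v₂ = 2.02 × 25.2/9.46 = 5.37 m/s.
Bernoulli: P₁ + ½ρv₁² + ρg h₁ = P₂ + ½ρv₂² + ρg h₂, so P₂ = P₁ + ½ρ(v₁² − v₂²) − ρg(h₂ − h₁).
P₂ = 450000 + ½·831·(2.02² − 5.37²) − 831·9.8·(−7.55) = 450000 + (-10300) − (-61500) = 501000 Pa.

P₂ ≈ 501000 Pa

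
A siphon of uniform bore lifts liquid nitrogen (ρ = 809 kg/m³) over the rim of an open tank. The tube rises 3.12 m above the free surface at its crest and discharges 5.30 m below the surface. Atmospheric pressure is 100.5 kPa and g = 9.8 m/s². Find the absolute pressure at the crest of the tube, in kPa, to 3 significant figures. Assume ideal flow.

The outlet speed comes from Torricelli: v = √(2g·5.30) = 10.2 m/s.
The bore is uniform, so the speed at the crest is the same v. Bernoulli surface→crest: P_atm = P_top + ½ρv² + ρg·h_top.
P_top = 100500 − ½·809·10.2² − 809·9.8·3.12 = 33700 Pa.

P_top ≈ 33.7 kPa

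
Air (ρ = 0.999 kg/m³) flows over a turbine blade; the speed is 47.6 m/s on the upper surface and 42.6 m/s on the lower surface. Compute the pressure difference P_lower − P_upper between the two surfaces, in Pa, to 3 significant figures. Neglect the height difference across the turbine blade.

With negligible Δh, P + ½ρv² is constant, so P_low − P_up = ½ρ(v_up² − v_low²).
ΔP = ½·0.999·(47.6² − 42.6²) = 225 Pa.

225 Pa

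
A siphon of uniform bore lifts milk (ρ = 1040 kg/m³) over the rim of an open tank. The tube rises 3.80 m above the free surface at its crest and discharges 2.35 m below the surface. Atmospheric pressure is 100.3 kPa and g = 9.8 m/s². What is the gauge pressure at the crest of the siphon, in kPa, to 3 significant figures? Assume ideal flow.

P_gauge = -62.7 kPa

The outlet speed comes from Torricelli: v = √(2g·2.35) = 6.79 m/s.
With constant cross-section the crest speed equals v; applying Bernoulli from the surface up to the crest, P_top = P_atm − ½ρv² − ρg·h_top.
P_top = 100300 − ½·1040·6.79² − 1040·9.8·3.80 = 37600 Pa. So P_gauge = P_top − P_atm = -62700 Pa.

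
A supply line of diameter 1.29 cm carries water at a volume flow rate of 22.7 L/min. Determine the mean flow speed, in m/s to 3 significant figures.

Q = 22.7 L/min = 0.000378 m³/s.
v = Q/A = 0.000378 / 0.000131 = 2.89 m/s.

v ≈ 2.89 m/s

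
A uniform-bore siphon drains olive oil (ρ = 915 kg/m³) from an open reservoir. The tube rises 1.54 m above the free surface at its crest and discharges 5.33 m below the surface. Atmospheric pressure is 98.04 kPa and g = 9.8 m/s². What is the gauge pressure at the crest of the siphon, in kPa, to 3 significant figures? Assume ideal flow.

The outlet speed comes from Torricelli: v = √(2g·5.33) = 10.2 m/s.
With constant cross-section the crest speed equals v; applying Bernoulli from the surface up to the crest, P_top = P_atm − ½ρv² − ρg·h_top.
P_top = 98040 − ½·915·10.2² − 915·9.8·1.54 = 36400 Pa. So P_gauge = P_top − P_atm = -61600 Pa.

P_gauge ≈ -61.6 kPa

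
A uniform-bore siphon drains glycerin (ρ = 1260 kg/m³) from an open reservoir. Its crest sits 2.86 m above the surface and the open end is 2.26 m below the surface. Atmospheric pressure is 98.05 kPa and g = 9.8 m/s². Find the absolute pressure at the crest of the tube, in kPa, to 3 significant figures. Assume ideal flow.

P_top ≈ 34.8 kPa

The outlet speed comes from Torricelli: v = √(2g·2.26) = 6.66 m/s.
Continuity keeps v the same throughout the tube; from surface to crest, P_atm + 0 = P_top + ½ρv² + ρg·h_top.
P_top = 98050 − ½·1260·6.66² − 1260·9.8·2.86 = 34800 Pa.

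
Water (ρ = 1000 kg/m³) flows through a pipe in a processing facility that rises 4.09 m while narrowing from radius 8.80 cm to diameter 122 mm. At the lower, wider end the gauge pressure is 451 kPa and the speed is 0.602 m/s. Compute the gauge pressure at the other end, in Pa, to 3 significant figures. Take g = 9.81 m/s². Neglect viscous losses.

The volume flow rate is constant, so v₂ = (A₁/A₂)v₁ = (243/117)·0.602 = 1.25 m/s.
Bernoulli: P₁ + ½ρv₁² + ρg h₁ = P₂ + ½ρv₂² + ρg h₂, so P₂ = P₁ + ½ρ(v₁² − v₂²) − ρg(h₂ − h₁).
P₂ = 451000 + ½·1000·(0.602² − 1.25²) − 1000·9.81·(+4.09) = 451000 + (-604) − (40100) = 410000 Pa.

410000 Pa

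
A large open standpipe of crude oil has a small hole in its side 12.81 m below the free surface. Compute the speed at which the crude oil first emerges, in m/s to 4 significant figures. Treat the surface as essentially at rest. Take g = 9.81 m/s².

The surface is effectively still and both ends are open, so ½v² = gh and v = √(2·9.81·12.81) = 15.85 m/s.

v = 15.85 m/s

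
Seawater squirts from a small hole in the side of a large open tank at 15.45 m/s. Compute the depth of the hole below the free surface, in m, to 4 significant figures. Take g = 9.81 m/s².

12.17 m

Inverting v = √(2gh) gives h = v² / 2g.
h = 15.45²/(2·9.81) = 238.7/19.62 = 12.17 m.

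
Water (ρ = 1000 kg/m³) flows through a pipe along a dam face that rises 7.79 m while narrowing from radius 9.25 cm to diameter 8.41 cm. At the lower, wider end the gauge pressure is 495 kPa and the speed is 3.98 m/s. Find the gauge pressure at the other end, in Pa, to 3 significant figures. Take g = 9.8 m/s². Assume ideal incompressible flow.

P₂ = 241000 Pa

By continuity, v₂ = v₁·A₁/A₂ = 3.98·(269/55.5) = 19.3 m/s.
Bernoulli: P₁ + ½ρv₁² + ρg h₁ = P₂ + ½ρv₂² + ρg h₂, so P₂ = P₁ + ½ρ(v₁² − v₂²) − ρg(h₂ − h₁).
P₂ = 495000 + ½·1000·(3.98² − 19.3²) − 1000·9.8·(+7.79) = 495000 + (-178000) − (76300) = 241000 Pa.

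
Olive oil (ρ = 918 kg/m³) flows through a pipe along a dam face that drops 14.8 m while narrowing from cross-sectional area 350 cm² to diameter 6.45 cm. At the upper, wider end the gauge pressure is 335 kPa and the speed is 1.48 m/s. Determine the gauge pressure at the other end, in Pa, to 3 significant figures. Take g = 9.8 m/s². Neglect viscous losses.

P₂ ≈ 354000 Pa

Continuity gives A₁v₁ = A₂v₂, so v₂ = (350 cm²)/(32.7 cm²) × 1.48 m/s = 15.9 m/s.
Applying Bernoulli between the two ends and solving for P₂: P₂ = P₁ + ½ρ(v₁² − v₂²) − ρgΔh.
P₂ = 335000 + ½·918·(1.48² − 15.9²) − 918·9.8·(−14.8) = 335000 + (-114000) − (-133000) = 354000 Pa.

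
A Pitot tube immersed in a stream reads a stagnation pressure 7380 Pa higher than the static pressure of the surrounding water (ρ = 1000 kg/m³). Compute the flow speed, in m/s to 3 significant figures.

Bernoulli between the free stream and the stagnation point: ½ρv² = P_stag − P_static.
v = √(2ΔP/ρ) = √(2·7380/1000) = 3.84 m/s.

v ≈ 3.84 m/s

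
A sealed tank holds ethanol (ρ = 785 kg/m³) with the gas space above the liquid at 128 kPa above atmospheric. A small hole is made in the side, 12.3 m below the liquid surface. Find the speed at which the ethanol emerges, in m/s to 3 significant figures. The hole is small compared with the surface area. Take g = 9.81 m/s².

v ≈ 23.8 m/s

Take point 1 at the surface (v₁ ≈ 0) and point 2 at the hole (at atmospheric pressure). Bernoulli: P₁ + ρg h = P_atm + ½ρv₂².
With P₁ − P_atm = 128000 Pa, v₂ = √(2gh + 2ΔP/ρ) = √(2·9.81·12.3 + 2·128000/785) = 23.8 m/s.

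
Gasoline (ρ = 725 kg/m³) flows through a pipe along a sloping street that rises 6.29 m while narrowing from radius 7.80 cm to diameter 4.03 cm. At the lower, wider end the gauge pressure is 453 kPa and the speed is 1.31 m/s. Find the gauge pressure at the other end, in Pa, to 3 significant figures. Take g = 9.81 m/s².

The volume flow rate is constant, so v₂ = (A₁/A₂)v₁ = (191/12.8)·1.31 = 19.6 m/s.
Energy conservation along the streamline gives P₂ = P₁ − ½ρ(v₂² − v₁²) − ρg(h₂ − h₁).
P₂ = 453000 + ½·725·(1.31² − 19.6²) − 725·9.81·(+6.29) = 453000 + (-139000) − (44700) = 269000 Pa.

269000 Pa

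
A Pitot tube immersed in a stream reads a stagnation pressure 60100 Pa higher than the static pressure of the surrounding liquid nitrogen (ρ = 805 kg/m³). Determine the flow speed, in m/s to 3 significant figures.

The dynamic pressure equals the rise in static pressure at the stagnation point: ΔP = ½ρv².
v = √(2ΔP/ρ) = √(2·60100/805) = 12.2 m/s.

v = 12.2 m/s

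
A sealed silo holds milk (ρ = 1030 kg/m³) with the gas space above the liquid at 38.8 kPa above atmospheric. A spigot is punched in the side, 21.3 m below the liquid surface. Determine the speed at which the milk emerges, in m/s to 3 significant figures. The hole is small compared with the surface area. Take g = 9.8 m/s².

v = 22.2 m/s

Take point 1 at the surface (v₁ ≈ 0) and point 2 at the hole (at atmospheric pressure). Bernoulli: P₁ + ρg h = P_atm + ½ρv₂².
With P₁ − P_atm = 38800 Pa, v₂ = √(2gh + 2ΔP/ρ) = √(2·9.8·21.3 + 2·38800/1030) = 22.2 m/s.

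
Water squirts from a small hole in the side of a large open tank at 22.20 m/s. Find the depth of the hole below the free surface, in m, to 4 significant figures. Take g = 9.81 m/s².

Torricelli: v = √(2gh), so h = v²/(2g).
h = 22.20²/(2·9.81) = 492.8/19.62 = 25.12 m.

h = 25.12 m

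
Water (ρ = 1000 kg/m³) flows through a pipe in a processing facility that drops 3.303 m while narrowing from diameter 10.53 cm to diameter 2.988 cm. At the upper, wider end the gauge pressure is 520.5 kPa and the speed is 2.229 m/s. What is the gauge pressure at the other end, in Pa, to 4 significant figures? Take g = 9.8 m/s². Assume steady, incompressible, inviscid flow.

Mass conservation (A₁v₁ = A₂v₂) gives v₂ = 2.229 × 87.09/7.012 = 27.68 m/s.
Applying Bernoulli between the two ends and solving for P₂: P₂ = P₁ + ½ρ(v₁² − v₂²) − ρgΔh.
P₂ = 520500 + ½·1000·(2.229² − 27.68²) − 1000·9.8·(−3.303) = 520500 + (-380700) − (-32370) = 172200 Pa.

P₂ ≈ 172200 Pa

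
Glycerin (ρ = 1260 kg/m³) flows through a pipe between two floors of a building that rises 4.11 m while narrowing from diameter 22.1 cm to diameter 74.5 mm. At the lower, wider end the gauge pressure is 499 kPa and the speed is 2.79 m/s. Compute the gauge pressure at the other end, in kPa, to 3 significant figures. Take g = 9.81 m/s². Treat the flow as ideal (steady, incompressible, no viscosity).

P₂ = 73.4 kPa

The volume flow rate is constant, so v₂ = (A₁/A₂)v₁ = (384/43.6)·2.79 = 24.6 m/s.
Applying Bernoulli between the two ends and solving for P₂: P₂ = P₁ + ½ρ(v₁² − v₂²) − ρgΔh.
P₂ = 499000 + ½·1260·(2.79² − 24.6²) − 1260·9.81·(+4.11) = 499000 + (-375000) − (50800) = 73400 Pa.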